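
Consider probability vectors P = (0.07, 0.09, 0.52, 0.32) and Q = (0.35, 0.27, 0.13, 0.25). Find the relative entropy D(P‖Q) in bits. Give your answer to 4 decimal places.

0.8488 bits

D(P‖Q) = Σ p·log₂(p/q).
  0.07·log₂(0.07/0.35) = -0.16253
  0.09·log₂(0.09/0.27) = -0.14265
  0.52·log₂(0.52/0.13) = 1.04000
  0.32·log₂(0.32/0.25) = 0.11397
D(P‖Q) = 0.8488 bits.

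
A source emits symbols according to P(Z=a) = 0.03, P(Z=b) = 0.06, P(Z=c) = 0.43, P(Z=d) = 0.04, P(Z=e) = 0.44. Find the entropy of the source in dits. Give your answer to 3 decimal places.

H(Z) = −Σ p·log₁₀ p.
  −(0.03)·log₁₀(0.03) = 0.0457
  −(0.06)·log₁₀(0.06) = 0.0733
  −(0.43)·log₁₀(0.43) = 0.1576
  −(0.04)·log₁₀(0.04) = 0.0559
  −(0.44)·log₁₀(0.44) = 0.1569
Sum: 0.0457 + 0.0733 + 0.1576 + 0.0559 + 0.1569 = 0.489 dits.

0.489 dits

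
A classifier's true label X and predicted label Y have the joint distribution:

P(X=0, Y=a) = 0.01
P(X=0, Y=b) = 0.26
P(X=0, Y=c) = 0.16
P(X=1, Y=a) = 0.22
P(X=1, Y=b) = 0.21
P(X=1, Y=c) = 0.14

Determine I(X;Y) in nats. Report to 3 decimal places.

Marginals: p(X) = (0.4300, 0.5700), p(Y) = (0.2300, 0.4700, 0.3000).
I(X;Y) = H(X) + H(Y) − H(X,Y).
H(X) = 0.6833, H(Y) = 1.0541, H(X,Y) = 1.6256.
I(X;Y) = 0.6833 + 1.0541 − 1.6256 = 0.112 nats.

0.112 nats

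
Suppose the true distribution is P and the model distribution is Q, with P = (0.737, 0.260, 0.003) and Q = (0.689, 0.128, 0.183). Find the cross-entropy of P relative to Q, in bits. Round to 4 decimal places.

H(P,Q) = −Σ p·log₂ q.
  −0.737·log₂(0.689) = 0.39608
  −0.260·log₂(0.128) = 0.77110
  −0.003·log₂(0.183) = 0.00735
H(P,Q) = 1.1745 bits.

1.1745 bits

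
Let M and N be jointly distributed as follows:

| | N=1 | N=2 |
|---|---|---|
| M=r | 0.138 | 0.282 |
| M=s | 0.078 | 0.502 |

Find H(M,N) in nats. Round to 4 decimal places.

H(M,N) = −Σ p(x,y)·ln p(x,y) over all 4 cells.
  cell (r,1): −0.138·ln0.138 = 0.27331
  cell (r,2): −0.282·ln0.282 = 0.35697
  cell (s,1): −0.078·ln0.078 = 0.19898
  cell (s,2): −0.502·ln0.502 = 0.34596
Sum = 1.1752 nats.

1.1752 nats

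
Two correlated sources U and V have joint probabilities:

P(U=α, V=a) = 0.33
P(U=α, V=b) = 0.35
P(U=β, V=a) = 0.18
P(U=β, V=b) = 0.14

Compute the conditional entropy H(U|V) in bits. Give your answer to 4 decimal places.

0.9006 bits

Marginals: p(U) = (0.6800, 0.3200), p(V) = (0.5100, 0.4900).
H(U|V) = Σ p(V) · H(U|V=·).
  V=a: p=0.5100, H(U|V=a) = 0.9367
  V=b: p=0.4900, H(U|V=b) = 0.8631
Weighted sum = 0.9006 bits.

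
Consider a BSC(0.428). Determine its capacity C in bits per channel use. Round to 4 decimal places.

0.0150 bits

Binary symmetric channel: C = 1 − h₂(ε) where h₂ is the binary entropy function.
h₂(0.428) = −0.428·log₂0.428 − 0.572·log₂0.572 = 0.9850.
C = 1 − 0.9850 = 0.0150 bits per channel use.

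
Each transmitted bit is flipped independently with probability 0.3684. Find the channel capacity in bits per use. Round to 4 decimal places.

0.0506 bits

Binary symmetric channel: C = 1 − h₂(ε) where h₂ is the binary entropy function.
h₂(0.3684) = −0.3684·log₂0.3684 − 0.6316·log₂0.6316 = 0.9494.
C = 1 − 0.9494 = 0.0506 bits per channel use.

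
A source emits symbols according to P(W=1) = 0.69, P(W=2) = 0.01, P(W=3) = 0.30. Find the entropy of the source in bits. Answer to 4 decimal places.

0.9569 bits

H(W) = −Σ p·log₂ p.
  −(0.69)·log₂(0.69) = 0.36938
  −(0.01)·log₂(0.01) = 0.06644
  −(0.30)·log₂(0.30) = 0.52109
Sum: 0.36938 + 0.06644 + 0.52109 = 0.9569 bits.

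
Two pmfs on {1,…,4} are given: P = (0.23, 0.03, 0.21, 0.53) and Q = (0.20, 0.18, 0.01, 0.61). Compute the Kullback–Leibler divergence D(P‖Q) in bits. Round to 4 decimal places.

D(P‖Q) = Σ p·log₂(p/q).
  0.23·log₂(0.23/0.20) = 0.04638
  0.03·log₂(0.03/0.18) = -0.07755
  0.21·log₂(0.21/0.01) = 0.92239
  0.53·log₂(0.53/0.61) = -0.10749
D(P‖Q) = 0.7837 bits.

0.7837 bits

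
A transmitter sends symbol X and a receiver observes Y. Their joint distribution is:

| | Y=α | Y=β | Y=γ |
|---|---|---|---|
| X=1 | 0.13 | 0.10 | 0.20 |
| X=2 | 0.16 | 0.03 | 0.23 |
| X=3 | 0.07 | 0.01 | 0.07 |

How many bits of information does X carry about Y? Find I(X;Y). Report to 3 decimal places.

0.042 bits

Marginals: p(X) = (0.4300, 0.4200, 0.1500), p(Y) = (0.3600, 0.1400, 0.5000).
I(X;Y) = Σ p(x,y)·log₂[p(x,y)/(p(x)p(y))].
  (1,α): 0.13·log₂(0.8398) = -0.0327
  (1,β): 0.10·log₂(1.6611) = 0.0732
  (1,γ): 0.20·log₂(0.9302) = -0.0209
  (2,α): 0.16·log₂(1.0582) = 0.0131
  (2,β): 0.03·log₂(0.5102) = -0.0291
  (2,γ): 0.23·log₂(1.0952) = 0.0302
  (3,α): 0.07·log₂(1.2963) = 0.0262
  (3,β): 0.01·log₂(0.4762) = -0.0107
  (3,γ): 0.07·log₂(0.9333) = -0.0070
Sum = 0.042 bits.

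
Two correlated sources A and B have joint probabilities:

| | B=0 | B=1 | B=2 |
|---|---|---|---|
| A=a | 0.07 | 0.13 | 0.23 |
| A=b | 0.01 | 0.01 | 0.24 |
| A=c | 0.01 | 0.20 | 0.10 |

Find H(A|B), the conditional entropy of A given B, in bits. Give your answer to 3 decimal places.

1.325 bits

Chain rule: H(A|B) = H(A,B) − H(B).
Marginals: p(A) = (0.4300, 0.2600, 0.3100), p(B) = (0.0900, 0.3400, 0.5700).
H(A,B) = 2.6289 bits; H(B) = 1.3041 bits.
H(A|B) = 2.6289 − 1.3041 = 1.325 bits.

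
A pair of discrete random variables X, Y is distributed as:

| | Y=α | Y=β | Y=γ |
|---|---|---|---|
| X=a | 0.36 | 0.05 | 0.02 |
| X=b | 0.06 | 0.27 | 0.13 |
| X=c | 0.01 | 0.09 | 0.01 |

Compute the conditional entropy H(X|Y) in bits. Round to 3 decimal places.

Chain rule: H(X|Y) = H(X,Y) − H(Y).
Marginals: p(X) = (0.4300, 0.4600, 0.1100), p(Y) = (0.4300, 0.4100, 0.1600).
H(X,Y) = 2.4413 bits; H(Y) = 1.4740 bits.
H(X|Y) = 2.4413 − 1.4740 = 0.967 bits.

0.967 bits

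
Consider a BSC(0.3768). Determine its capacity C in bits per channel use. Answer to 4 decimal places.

Binary symmetric channel: C = 1 − h₂(ε) where h₂ is the binary entropy function.
h₂(0.3768) = −0.3768·log₂0.3768 − 0.6232·log₂0.6232 = 0.9558.
C = 1 − 0.9558 = 0.0442 bits per channel use.

0.0442 bits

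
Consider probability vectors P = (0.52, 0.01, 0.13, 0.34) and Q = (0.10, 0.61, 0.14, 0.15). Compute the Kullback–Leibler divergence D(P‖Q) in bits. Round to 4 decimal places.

D(P‖Q) = Σ p·log₂(p/q).
  0.52·log₂(0.52/0.10) = 1.23683
  0.01·log₂(0.01/0.61) = -0.05931
  0.13·log₂(0.13/0.14) = -0.01390
  0.34·log₂(0.34/0.15) = 0.40139
D(P‖Q) = 1.5650 bits.

1.5650 bits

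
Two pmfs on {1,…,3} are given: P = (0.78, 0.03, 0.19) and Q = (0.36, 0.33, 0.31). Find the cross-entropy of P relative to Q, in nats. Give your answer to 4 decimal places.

1.0527 nats

H(P,Q) = −Σ p·ln q.
  −0.78·ln(0.36) = 0.79689
  −0.03·ln(0.33) = 0.03326
  −0.19·ln(0.31) = 0.22252
H(P,Q) = 1.0527 nats.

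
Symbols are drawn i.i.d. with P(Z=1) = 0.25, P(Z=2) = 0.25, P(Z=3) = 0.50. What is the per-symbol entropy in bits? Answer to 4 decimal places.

H(Z) = −Σ p·log₂ p.
  −(0.25)·log₂(0.25) = 0.50000
  −(0.25)·log₂(0.25) = 0.50000
  −(0.50)·log₂(0.50) = 0.50000
Sum: 0.50000 + 0.50000 + 0.50000 = 1.5000 bits.

1.5000 bits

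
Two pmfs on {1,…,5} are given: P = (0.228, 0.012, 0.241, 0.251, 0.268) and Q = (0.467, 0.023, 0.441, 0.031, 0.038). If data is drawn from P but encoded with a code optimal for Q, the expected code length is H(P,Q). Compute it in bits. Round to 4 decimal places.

H(P,Q) = −Σ p·log₂ q.
  −0.228·log₂(0.467) = 0.25046
  −0.012·log₂(0.023) = 0.06531
  −0.241·log₂(0.441) = 0.28466
  −0.251·log₂(0.031) = 1.25791
  −0.268·log₂(0.038) = 1.26439
H(P,Q) = 3.1227 bits.

3.1227 bits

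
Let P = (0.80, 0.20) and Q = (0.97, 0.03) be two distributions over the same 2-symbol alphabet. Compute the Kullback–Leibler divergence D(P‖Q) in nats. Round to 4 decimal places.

D(P‖Q) = Σ p·ln(p/q).
  0.80·ln(0.80/0.97) = -0.15415
  0.20·ln(0.20/0.03) = 0.37942
D(P‖Q) = 0.2253 nats.

0.2253 nats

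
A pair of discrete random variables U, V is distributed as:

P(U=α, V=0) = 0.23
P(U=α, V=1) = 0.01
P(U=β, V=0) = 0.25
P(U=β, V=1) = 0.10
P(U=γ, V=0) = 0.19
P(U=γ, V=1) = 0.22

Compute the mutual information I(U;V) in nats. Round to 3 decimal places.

Marginals: p(U) = (0.2400, 0.3500, 0.4100), p(V) = (0.6700, 0.3300).
I(U;V) = Σ p(x,y)·ln[p(x,y)/(p(x)p(y))].
  (α,0): 0.23·ln(1.4303) = 0.0823
  (α,1): 0.01·ln(0.1263) = -0.0207
  (β,0): 0.25·ln(1.0661) = 0.0160
  (β,1): 0.10·ln(0.8658) = -0.0144
  (γ,0): 0.19·ln(0.6917) = -0.0700
  (γ,1): 0.22·ln(1.6260) = 0.1069
Sum = 0.100 nats.

0.100 nats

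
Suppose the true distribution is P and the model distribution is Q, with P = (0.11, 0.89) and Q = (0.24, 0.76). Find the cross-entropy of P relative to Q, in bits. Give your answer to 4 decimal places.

0.5789 bits

H(P,Q) = −Σ p·log₂ q.
  −0.11·log₂(0.24) = 0.22648
  −0.89·log₂(0.76) = 0.35238
H(P,Q) = 0.5789 bits.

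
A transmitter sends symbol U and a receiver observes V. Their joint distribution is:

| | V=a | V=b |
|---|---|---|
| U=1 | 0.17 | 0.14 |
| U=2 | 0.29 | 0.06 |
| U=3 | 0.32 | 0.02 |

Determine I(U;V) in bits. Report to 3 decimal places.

0.111 bits

Marginals: p(U) = (0.3100, 0.3500, 0.3400), p(V) = (0.7800, 0.2200).
I(U;V) = Σ p(x,y)·log₂[p(x,y)/(p(x)p(y))].
  (1,a): 0.17·log₂(0.7031) = -0.0864
  (1,b): 0.14·log₂(2.0528) = 0.1453
  (2,a): 0.29·log₂(1.0623) = 0.0253
  (2,b): 0.06·log₂(0.7792) = -0.0216
  (3,a): 0.32·log₂(1.2066) = 0.0867
  (3,b): 0.02·log₂(0.2674) = -0.0381
Sum = 0.111 bits.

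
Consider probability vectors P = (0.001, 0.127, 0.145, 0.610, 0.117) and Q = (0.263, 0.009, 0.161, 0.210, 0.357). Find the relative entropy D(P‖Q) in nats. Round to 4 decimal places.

D(P‖Q) = Σ p·ln(p/q).
  0.001·ln(0.001/0.263) = -0.00557
  0.127·ln(0.127/0.009) = 0.33616
  0.145·ln(0.145/0.161) = -0.01518
  0.610·ln(0.610/0.210) = 0.65047
  0.117·ln(0.117/0.357) = -0.13052
D(P‖Q) = 0.8354 nats.

0.8354 nats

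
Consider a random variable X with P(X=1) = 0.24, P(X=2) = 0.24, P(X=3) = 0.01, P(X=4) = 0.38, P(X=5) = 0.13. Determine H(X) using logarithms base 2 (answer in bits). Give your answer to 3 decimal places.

1.968 bits

H(X) = −Σ p·log₂ p.
  −(0.24)·log₂(0.24) = 0.4941
  −(0.24)·log₂(0.24) = 0.4941
  −(0.01)·log₂(0.01) = 0.0664
  −(0.38)·log₂(0.38) = 0.5305
  −(0.13)·log₂(0.13) = 0.3826
Sum: 0.4941 + 0.4941 + 0.0664 + 0.5305 + 0.3826 = 1.968 bits.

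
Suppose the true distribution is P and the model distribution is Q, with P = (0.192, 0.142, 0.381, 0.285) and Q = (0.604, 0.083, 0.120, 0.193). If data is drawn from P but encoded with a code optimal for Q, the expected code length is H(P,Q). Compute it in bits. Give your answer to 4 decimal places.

H(P,Q) = −Σ p·log₂ q.
  −0.192·log₂(0.604) = 0.13966
  −0.142·log₂(0.083) = 0.50989
  −0.381·log₂(0.120) = 1.16544
  −0.285·log₂(0.193) = 0.67640
H(P,Q) = 2.4914 bits.

2.4914 bits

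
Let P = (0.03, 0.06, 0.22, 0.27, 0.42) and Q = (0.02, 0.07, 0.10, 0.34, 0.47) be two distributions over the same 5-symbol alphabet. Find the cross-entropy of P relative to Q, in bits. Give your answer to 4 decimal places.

H(P,Q) = −Σ p·log₂ q.
  −0.03·log₂(0.02) = 0.16932
  −0.06·log₂(0.07) = 0.23019
  −0.22·log₂(0.10) = 0.73082
  −0.27·log₂(0.34) = 0.42023
  −0.42·log₂(0.47) = 0.45749
H(P,Q) = 2.0080 bits.

2.0080 bits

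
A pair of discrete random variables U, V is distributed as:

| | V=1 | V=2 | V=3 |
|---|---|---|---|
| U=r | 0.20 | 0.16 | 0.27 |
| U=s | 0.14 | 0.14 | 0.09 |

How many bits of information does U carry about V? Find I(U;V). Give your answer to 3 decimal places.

Marginals: p(U) = (0.6300, 0.3700), p(V) = (0.3400, 0.3000, 0.3600).
I(U;V) = Σ p(x,y)·log₂[p(x,y)/(p(x)p(y))].
  (r,1): 0.20·log₂(0.9337) = -0.0198
  (r,2): 0.16·log₂(0.8466) = -0.0385
  (r,3): 0.27·log₂(1.1905) = 0.0679
  (s,1): 0.14·log₂(1.1129) = 0.0216
  (s,2): 0.14·log₂(1.2613) = 0.0469
  (s,3): 0.09·log₂(0.6757) = -0.0509
Sum = 0.027 bits.

0.027 bits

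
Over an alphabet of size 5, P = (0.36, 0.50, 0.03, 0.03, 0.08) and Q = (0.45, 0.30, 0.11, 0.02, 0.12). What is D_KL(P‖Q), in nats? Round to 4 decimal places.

D(P‖Q) = Σ p·ln(p/q).
  0.36·ln(0.36/0.45) = -0.08033
  0.50·ln(0.50/0.30) = 0.25541
  0.03·ln(0.03/0.11) = -0.03898
  0.03·ln(0.03/0.02) = 0.01216
  0.08·ln(0.08/0.12) = -0.03244
D(P‖Q) = 0.1158 nats.

0.1158 nats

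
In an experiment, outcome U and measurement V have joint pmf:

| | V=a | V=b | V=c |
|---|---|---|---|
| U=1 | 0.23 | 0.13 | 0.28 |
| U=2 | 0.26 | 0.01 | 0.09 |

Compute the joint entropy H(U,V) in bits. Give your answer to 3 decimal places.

2.269 bits

H(U,V) = −Σ p(x,y)·log₂ p(x,y) over all 6 cells.
  cell (1,a): −0.23·log₂0.23 = 0.4877
  cell (1,b): −0.13·log₂0.13 = 0.3826
  cell (1,c): −0.28·log₂0.28 = 0.5142
  cell (2,a): −0.26·log₂0.26 = 0.5053
  cell (2,b): −0.01·log₂0.01 = 0.0664
  cell (2,c): −0.09·log₂0.09 = 0.3127
Sum = 2.269 bits.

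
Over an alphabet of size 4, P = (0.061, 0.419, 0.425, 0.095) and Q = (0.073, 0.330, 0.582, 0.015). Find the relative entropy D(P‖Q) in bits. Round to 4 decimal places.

D(P‖Q) = Σ p·log₂(p/q).
  0.061·log₂(0.061/0.073) = -0.01580
  0.419·log₂(0.419/0.330) = 0.14434
  0.425·log₂(0.425/0.582) = -0.19276
  0.095·log₂(0.095/0.015) = 0.25298
D(P‖Q) = 0.1888 bits.

0.1888 bits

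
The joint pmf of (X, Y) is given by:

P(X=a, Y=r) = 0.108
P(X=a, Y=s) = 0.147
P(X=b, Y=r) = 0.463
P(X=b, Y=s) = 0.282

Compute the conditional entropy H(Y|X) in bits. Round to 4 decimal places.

Chain rule: H(Y|X) = H(X,Y) − H(X).
Marginals: p(X) = (0.2550, 0.7450), p(Y) = (0.5710, 0.4290).
H(X,Y) = 1.7827 bits; H(X) = 0.8191 bits.
H(Y|X) = 1.7827 − 0.8191 = 0.9636 bits.

0.9636 bits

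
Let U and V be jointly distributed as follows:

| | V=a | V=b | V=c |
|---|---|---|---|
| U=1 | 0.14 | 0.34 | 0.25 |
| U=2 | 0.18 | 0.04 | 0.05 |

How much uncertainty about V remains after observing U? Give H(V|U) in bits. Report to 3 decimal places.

1.432 bits

Marginals: p(U) = (0.7300, 0.2700), p(V) = (0.3200, 0.3800, 0.3000).
H(V|U) = Σ p(U) · H(V|U=·).
  U=1: p=0.7300, H(V|U=1) = 1.4998
  U=2: p=0.2700, H(V|U=2) = 1.2487
Weighted sum = 1.432 bits.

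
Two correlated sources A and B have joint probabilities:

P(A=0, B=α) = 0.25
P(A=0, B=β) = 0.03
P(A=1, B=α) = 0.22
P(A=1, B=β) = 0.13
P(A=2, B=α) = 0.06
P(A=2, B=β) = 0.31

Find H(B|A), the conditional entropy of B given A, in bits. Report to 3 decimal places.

0.707 bits

Marginals: p(A) = (0.2800, 0.3500, 0.3700), p(B) = (0.5300, 0.4700).
H(B|A) = Σ p(A) · H(B|A=·).
  A=0: p=0.2800, H(B|A=0) = 0.4912
  A=1: p=0.3500, H(B|A=1) = 0.9518
  A=2: p=0.3700, H(B|A=2) = 0.6395
Weighted sum = 0.707 bits.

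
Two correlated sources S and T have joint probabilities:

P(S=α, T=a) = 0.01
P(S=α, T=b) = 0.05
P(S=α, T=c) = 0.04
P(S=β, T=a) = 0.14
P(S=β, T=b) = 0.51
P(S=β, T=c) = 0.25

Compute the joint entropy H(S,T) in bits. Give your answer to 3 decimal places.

H(S,T) = −Σ p(x,y)·log₂ p(x,y) over all 6 cells.
  cell (α,a): −0.01·log₂0.01 = 0.0664
  cell (α,b): −0.05·log₂0.05 = 0.2161
  cell (α,c): −0.04·log₂0.04 = 0.1858
  cell (β,a): −0.14·log₂0.14 = 0.3971
  cell (β,b): −0.51·log₂0.51 = 0.4954
  cell (β,c): −0.25·log₂0.25 = 0.5000
Sum = 1.861 bits.

1.861 bits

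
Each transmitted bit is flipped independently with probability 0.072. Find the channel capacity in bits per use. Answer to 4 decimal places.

Binary symmetric channel: C = 1 − h₂(ε) where h₂ is the binary entropy function.
h₂(0.072) = −0.072·log₂0.072 − 0.928·log₂0.928 = 0.3733.
C = 1 − 0.3733 = 0.6267 bits per channel use.

0.6267 bits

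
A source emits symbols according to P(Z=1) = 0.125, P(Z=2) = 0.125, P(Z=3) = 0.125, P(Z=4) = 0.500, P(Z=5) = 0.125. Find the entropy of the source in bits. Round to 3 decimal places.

2.000 bits

H(Z) = −Σ p·log₂ p.
  −(0.125)·log₂(0.125) = 0.3750
  −(0.125)·log₂(0.125) = 0.3750
  −(0.125)·log₂(0.125) = 0.3750
  −(0.500)·log₂(0.500) = 0.5000
  −(0.125)·log₂(0.125) = 0.3750
Sum: 0.3750 + 0.3750 + 0.3750 + 0.5000 + 0.3750 = 2.000 bits.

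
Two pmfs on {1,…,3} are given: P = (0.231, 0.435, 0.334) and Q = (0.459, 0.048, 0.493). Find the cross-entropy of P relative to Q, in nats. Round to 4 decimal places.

H(P,Q) = −Σ p·ln q.
  −0.231·ln(0.459) = 0.17988
  −0.435·ln(0.048) = 1.32090
  −0.334·ln(0.493) = 0.23622
H(P,Q) = 1.7370 nats.

1.7370 nats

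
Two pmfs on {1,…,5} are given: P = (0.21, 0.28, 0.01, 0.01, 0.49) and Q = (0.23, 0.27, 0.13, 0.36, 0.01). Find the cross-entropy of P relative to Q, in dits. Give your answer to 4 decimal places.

H(P,Q) = −Σ p·log₁₀ q.
  −0.21·log₁₀(0.23) = 0.13404
  −0.28·log₁₀(0.27) = 0.15922
  −0.01·log₁₀(0.13) = 0.00886
  −0.01·log₁₀(0.36) = 0.00444
  −0.49·log₁₀(0.01) = 0.98000
H(P,Q) = 1.2866 dits.

1.2866 dits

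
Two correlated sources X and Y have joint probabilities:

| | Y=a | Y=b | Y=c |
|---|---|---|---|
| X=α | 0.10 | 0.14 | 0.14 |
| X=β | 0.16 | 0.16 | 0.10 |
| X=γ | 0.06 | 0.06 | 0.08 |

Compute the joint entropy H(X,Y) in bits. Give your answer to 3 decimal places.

3.083 bits

H(X,Y) = −Σ p(x,y)·log₂ p(x,y) over all 9 cells.
  cell (α,a): −0.10·log₂0.10 = 0.3322
  cell (α,b): −0.14·log₂0.14 = 0.3971
  cell (α,c): −0.14·log₂0.14 = 0.3971
  cell (β,a): −0.16·log₂0.16 = 0.4230
  cell (β,b): −0.16·log₂0.16 = 0.4230
  cell (β,c): −0.10·log₂0.10 = 0.3322
  cell (γ,a): −0.06·log₂0.06 = 0.2435
  cell (γ,b): −0.06·log₂0.06 = 0.2435
  cell (γ,c): −0.08·log₂0.08 = 0.2915
Sum = 3.083 bits.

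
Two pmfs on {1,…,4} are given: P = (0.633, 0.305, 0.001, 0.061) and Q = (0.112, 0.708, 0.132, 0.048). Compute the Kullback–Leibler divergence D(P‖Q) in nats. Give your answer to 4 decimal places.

0.8492 nats

D(P‖Q) = Σ p·ln(p/q).
  0.633·ln(0.633/0.112) = 1.09634
  0.305·ln(0.305/0.708) = -0.25685
  0.001·ln(0.001/0.132) = -0.00488
  0.061·ln(0.061/0.048) = 0.01462
D(P‖Q) = 0.8492 nats.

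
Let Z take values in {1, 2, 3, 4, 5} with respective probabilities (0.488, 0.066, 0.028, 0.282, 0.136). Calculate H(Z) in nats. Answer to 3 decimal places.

H(Z) = −Σ p·ln p.
  −(0.488)·ln(0.488) = 0.3501
  −(0.066)·ln(0.066) = 0.1794
  −(0.028)·ln(0.028) = 0.1001
  −(0.282)·ln(0.282) = 0.3570
  −(0.136)·ln(0.136) = 0.2713
Sum: 0.3501 + 0.1794 + 0.1001 + 0.3570 + 0.2713 = 1.258 nats.

1.258 nats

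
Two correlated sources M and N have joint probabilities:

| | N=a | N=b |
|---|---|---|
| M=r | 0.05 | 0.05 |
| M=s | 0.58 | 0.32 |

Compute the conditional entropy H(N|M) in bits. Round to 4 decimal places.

0.9450 bits

Chain rule: H(N|M) = H(M,N) − H(M).
Marginals: p(M) = (0.1000, 0.9000), p(N) = (0.6300, 0.3700).
H(M,N) = 1.4140 bits; H(M) = 0.4690 bits.
H(N|M) = 1.4140 − 0.4690 = 0.9450 bits.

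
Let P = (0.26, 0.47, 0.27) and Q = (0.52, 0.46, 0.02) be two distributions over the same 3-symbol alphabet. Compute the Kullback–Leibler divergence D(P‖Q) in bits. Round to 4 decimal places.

D(P‖Q) = Σ p·log₂(p/q).
  0.26·log₂(0.26/0.52) = -0.26000
  0.47·log₂(0.47/0.46) = 0.01458
  0.27·log₂(0.27/0.02) = 1.01382
D(P‖Q) = 0.7684 bits.

0.7684 bits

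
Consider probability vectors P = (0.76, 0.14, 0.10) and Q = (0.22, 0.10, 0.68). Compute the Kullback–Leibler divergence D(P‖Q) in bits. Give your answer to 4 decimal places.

D(P‖Q) = Σ p·log₂(p/q).
  0.76·log₂(0.76/0.22) = 1.35926
  0.14·log₂(0.14/0.10) = 0.06796
  0.10·log₂(0.10/0.68) = -0.27655
D(P‖Q) = 1.1507 bits.

1.1507 bits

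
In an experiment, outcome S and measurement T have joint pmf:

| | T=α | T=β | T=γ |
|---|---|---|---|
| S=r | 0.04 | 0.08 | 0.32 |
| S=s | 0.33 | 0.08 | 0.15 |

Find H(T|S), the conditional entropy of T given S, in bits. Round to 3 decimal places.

1.244 bits

Marginals: p(S) = (0.4400, 0.5600), p(T) = (0.3700, 0.1600, 0.4700).
H(T|S) = Σ p(S) · H(T|S=·).
  S=r: p=0.4400, H(T|S=r) = 1.0958
  S=s: p=0.5600, H(T|S=s) = 1.3597
Weighted sum = 1.244 bits.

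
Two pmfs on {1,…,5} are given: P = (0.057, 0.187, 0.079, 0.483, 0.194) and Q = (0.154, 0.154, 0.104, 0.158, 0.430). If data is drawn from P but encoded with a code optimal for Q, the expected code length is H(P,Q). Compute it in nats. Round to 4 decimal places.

H(P,Q) = −Σ p·ln q.
  −0.057·ln(0.154) = 0.10664
  −0.187·ln(0.154) = 0.34984
  −0.079·ln(0.104) = 0.17881
  −0.483·ln(0.158) = 0.89121
  −0.194·ln(0.430) = 0.16373
H(P,Q) = 1.6902 nats.

1.6902 nats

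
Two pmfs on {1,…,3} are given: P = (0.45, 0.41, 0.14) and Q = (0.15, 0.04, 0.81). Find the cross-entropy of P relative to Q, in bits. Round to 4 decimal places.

H(P,Q) = −Σ p·log₂ q.
  −0.45·log₂(0.15) = 1.23163
  −0.41·log₂(0.04) = 1.90398
  −0.14·log₂(0.81) = 0.04256
H(P,Q) = 3.1782 bits.

3.1782 bits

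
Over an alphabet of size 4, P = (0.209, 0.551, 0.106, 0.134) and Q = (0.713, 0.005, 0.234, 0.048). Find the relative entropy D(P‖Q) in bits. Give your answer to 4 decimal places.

D(P‖Q) = Σ p·log₂(p/q).
  0.209·log₂(0.209/0.713) = -0.37001
  0.551·log₂(0.551/0.005) = 3.73797
  0.106·log₂(0.106/0.234) = -0.12110
  0.134·log₂(0.134/0.048) = 0.19847
D(P‖Q) = 3.4453 bits.

3.4453 bits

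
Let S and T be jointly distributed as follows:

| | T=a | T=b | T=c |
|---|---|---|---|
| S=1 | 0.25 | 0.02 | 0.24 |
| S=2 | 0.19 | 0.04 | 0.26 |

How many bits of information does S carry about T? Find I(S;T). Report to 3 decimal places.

0.011 bits

Marginals: p(S) = (0.5100, 0.4900), p(T) = (0.4400, 0.0600, 0.5000).
I(S;T) = Σ p(x,y)·log₂[p(x,y)/(p(x)p(y))].
  (1,a): 0.25·log₂(1.1141) = 0.0390
  (1,b): 0.02·log₂(0.6536) = -0.0123
  (1,c): 0.24·log₂(0.9412) = -0.0210
  (2,a): 0.19·log₂(0.8813) = -0.0346
  (2,b): 0.04·log₂(1.3605) = 0.0178
  (2,c): 0.26·log₂(1.0612) = 0.0223
Sum = 0.011 bits.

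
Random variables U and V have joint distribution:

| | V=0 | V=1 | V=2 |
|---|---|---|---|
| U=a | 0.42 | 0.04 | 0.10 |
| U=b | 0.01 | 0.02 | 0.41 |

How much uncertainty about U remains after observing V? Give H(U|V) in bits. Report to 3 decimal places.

Marginals: p(U) = (0.5600, 0.4400), p(V) = (0.4300, 0.0600, 0.5100).
H(U|V) = Σ p(V) · H(U|V=·).
  V=0: p=0.4300, H(U|V=0) = 0.1594
  V=1: p=0.0600, H(U|V=1) = 0.9183
  V=2: p=0.5100, H(U|V=2) = 0.7140
Weighted sum = 0.488 bits.

0.488 bits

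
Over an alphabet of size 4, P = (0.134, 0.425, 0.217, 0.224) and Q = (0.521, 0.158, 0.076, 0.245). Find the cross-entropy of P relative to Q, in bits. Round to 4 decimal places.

H(P,Q) = −Σ p·log₂ q.
  −0.134·log₂(0.521) = 0.12605
  −0.425·log₂(0.158) = 1.13135
  −0.217·log₂(0.076) = 0.80677
  −0.224·log₂(0.245) = 0.45453
H(P,Q) = 2.5187 bits.

2.5187 bits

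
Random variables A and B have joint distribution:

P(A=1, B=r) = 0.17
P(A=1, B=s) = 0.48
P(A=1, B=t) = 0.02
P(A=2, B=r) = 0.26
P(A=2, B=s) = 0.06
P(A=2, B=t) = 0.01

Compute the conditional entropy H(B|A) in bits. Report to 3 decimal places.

Chain rule: H(B|A) = H(A,B) − H(A).
Marginals: p(A) = (0.6700, 0.3300), p(B) = (0.4300, 0.5400, 0.0300).
H(A,B) = 1.8710 bits; H(A) = 0.9149 bits.
H(B|A) = 1.8710 − 0.9149 = 0.956 bits.

0.956 bits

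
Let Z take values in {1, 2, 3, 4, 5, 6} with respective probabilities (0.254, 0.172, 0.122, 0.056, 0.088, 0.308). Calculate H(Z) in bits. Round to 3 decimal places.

H(Z) = −Σ p·log₂ p.
  −(0.254)·log₂(0.254) = 0.5022
  −(0.172)·log₂(0.172) = 0.4368
  −(0.122)·log₂(0.122) = 0.3703
  −(0.056)·log₂(0.056) = 0.2329
  −(0.088)·log₂(0.088) = 0.3086
  −(0.308)·log₂(0.308) = 0.5233
Sum: 0.5022 + 0.4368 + 0.3703 + 0.2329 + 0.3086 + 0.5233 = 2.374 bits.

2.374 bits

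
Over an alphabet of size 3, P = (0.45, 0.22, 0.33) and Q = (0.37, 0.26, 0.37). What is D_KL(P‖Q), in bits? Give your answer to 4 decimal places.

0.0196 bits

D(P‖Q) = Σ p·log₂(p/q).
  0.45·log₂(0.45/0.37) = 0.12708
  0.22·log₂(0.22/0.26) = -0.05302
  0.33·log₂(0.33/0.37) = -0.05447
D(P‖Q) = 0.0196 bits.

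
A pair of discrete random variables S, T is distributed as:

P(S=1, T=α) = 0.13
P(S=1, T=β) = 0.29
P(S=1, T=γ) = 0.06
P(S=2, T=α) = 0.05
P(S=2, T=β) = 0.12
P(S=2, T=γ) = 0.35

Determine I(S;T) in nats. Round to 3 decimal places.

0.167 nats

Marginals: p(S) = (0.4800, 0.5200), p(T) = (0.1800, 0.4100, 0.4100).
I(S;T) = H(S) + H(T) − H(S,T).
H(S) = 0.6923, H(T) = 1.0398, H(S,T) = 1.5647.
I(S;T) = 0.6923 + 1.0398 − 1.5647 = 0.167 nats.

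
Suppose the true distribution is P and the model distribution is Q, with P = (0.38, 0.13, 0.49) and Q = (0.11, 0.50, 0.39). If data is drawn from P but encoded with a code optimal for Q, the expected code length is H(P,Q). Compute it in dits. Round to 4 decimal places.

H(P,Q) = −Σ p·log₁₀ q.
  −0.38·log₁₀(0.11) = 0.36427
  −0.13·log₁₀(0.50) = 0.03913
  −0.49·log₁₀(0.39) = 0.20038
H(P,Q) = 0.6038 dits.

0.6038 dits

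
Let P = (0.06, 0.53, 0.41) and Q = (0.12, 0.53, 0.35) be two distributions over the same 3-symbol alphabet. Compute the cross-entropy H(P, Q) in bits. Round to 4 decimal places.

1.2900 bits

H(P,Q) = −Σ p·log₂ q.
  −0.06·log₂(0.12) = 0.18353
  −0.53·log₂(0.53) = 0.48545
  −0.41·log₂(0.35) = 0.62098
H(P,Q) = 1.2900 bits.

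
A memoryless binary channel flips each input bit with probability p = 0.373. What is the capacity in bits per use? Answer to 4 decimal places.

Binary symmetric channel: C = 1 − h₂(ε) where h₂ is the binary entropy function.
h₂(0.373) = −0.373·log₂0.373 − 0.627·log₂0.627 = 0.9529.
C = 1 − 0.9529 = 0.0471 bits per channel use.

0.0471 bits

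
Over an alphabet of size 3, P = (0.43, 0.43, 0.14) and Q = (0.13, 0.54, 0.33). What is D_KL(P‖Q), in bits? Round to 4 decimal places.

0.4276 bits

D(P‖Q) = Σ p·log₂(p/q).
  0.43·log₂(0.43/0.13) = 0.74210
  0.43·log₂(0.43/0.54) = -0.14131
  0.14·log₂(0.14/0.33) = -0.17319
D(P‖Q) = 0.4276 bits.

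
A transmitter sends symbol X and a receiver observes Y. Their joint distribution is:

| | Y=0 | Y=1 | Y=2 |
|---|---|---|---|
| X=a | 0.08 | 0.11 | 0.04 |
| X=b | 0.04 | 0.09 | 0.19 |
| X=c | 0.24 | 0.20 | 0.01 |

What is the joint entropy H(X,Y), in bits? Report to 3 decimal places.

H(X,Y) = −Σ p(x,y)·log₂ p(x,y) over all 9 cells.
  cell (a,0): −0.08·log₂0.08 = 0.2915
  cell (a,1): −0.11·log₂0.11 = 0.3503
  cell (a,2): −0.04·log₂0.04 = 0.1858
  cell (b,0): −0.04·log₂0.04 = 0.1858
  cell (b,1): −0.09·log₂0.09 = 0.3127
  cell (b,2): −0.19·log₂0.19 = 0.4552
  cell (c,0): −0.24·log₂0.24 = 0.4941
  cell (c,1): −0.20·log₂0.20 = 0.4644
  cell (c,2): −0.01·log₂0.01 = 0.0664
Sum = 2.806 bits.

2.806 bits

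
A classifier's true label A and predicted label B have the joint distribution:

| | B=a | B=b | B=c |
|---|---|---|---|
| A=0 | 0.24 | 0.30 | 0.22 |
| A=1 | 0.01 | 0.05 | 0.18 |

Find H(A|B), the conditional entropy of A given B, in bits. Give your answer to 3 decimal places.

0.665 bits

Marginals: p(A) = (0.7600, 0.2400), p(B) = (0.2500, 0.3500, 0.4000).
H(A|B) = Σ p(B) · H(A|B=·).
  B=a: p=0.2500, H(A|B=a) = 0.2423
  B=b: p=0.3500, H(A|B=b) = 0.5917
  B=c: p=0.4000, H(A|B=c) = 0.9928
Weighted sum = 0.665 bits.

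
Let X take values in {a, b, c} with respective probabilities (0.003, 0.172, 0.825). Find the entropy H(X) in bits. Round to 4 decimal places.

0.6909 bits

H(X) = −Σ p·log₂ p.
  −(0.003)·log₂(0.003) = 0.02514
  −(0.172)·log₂(0.172) = 0.43680
  −(0.825)·log₂(0.825) = 0.22897
Sum: 0.02514 + 0.43680 + 0.22897 = 0.6909 bits.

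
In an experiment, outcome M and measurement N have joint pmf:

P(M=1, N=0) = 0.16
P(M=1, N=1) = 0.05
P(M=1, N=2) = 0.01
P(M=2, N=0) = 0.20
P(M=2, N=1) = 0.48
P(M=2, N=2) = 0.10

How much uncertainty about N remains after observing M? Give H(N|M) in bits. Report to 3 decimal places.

Chain rule: H(N|M) = H(M,N) − H(M).
Marginals: p(M) = (0.2200, 0.7800), p(N) = (0.3600, 0.5300, 0.1100).
H(M,N) = 2.0104 bits; H(M) = 0.7602 bits.
H(N|M) = 2.0104 − 0.7602 = 1.250 bits.

1.250 bits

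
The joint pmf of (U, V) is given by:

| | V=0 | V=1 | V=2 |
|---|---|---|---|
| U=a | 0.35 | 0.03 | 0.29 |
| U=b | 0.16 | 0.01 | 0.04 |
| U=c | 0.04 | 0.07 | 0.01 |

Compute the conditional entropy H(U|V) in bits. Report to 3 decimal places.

1.042 bits

Chain rule: H(U|V) = H(U,V) − H(V).
Marginals: p(U) = (0.6700, 0.2100, 0.1200), p(V) = (0.5500, 0.1100, 0.3400).
H(U,V) = 2.3957 bits; H(V) = 1.3538 bits.
H(U|V) = 2.3957 − 1.3538 = 1.042 bits.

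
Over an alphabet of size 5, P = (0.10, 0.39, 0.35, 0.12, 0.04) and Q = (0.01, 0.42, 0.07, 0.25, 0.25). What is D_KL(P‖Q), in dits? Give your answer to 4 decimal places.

D(P‖Q) = Σ p·log₁₀(p/q).
  0.10·log₁₀(0.10/0.01) = 0.10000
  0.39·log₁₀(0.39/0.42) = -0.01255
  0.35·log₁₀(0.35/0.07) = 0.24464
  0.12·log₁₀(0.12/0.25) = -0.03825
  0.04·log₁₀(0.04/0.25) = -0.03184
D(P‖Q) = 0.2620 dits.

0.2620 dits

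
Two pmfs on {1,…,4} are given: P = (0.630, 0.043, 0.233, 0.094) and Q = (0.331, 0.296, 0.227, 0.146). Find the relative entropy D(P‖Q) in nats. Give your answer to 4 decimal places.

0.2872 nats

D(P‖Q) = Σ p·ln(p/q).
  0.630·ln(0.630/0.331) = 0.40547
  0.043·ln(0.043/0.296) = -0.08295
  0.233·ln(0.233/0.227) = 0.00608
  0.094·ln(0.094/0.146) = -0.04139
D(P‖Q) = 0.2872 nats.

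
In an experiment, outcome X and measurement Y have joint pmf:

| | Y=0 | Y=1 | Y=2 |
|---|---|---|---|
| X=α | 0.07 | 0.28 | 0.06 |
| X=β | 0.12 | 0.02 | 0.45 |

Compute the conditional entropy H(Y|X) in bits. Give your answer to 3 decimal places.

Marginals: p(X) = (0.4100, 0.5900), p(Y) = (0.1900, 0.3000, 0.5100).
H(Y|X) = Σ p(X) · H(Y|X=·).
  X=α: p=0.4100, H(Y|X=α) = 1.2169
  X=β: p=0.5900, H(Y|X=β) = 0.9309
Weighted sum = 1.048 bits.

1.048 bits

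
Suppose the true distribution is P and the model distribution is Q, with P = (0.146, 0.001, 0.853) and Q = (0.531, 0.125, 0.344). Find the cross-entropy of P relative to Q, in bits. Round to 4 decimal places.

H(P,Q) = −Σ p·log₂ q.
  −0.146·log₂(0.531) = 0.13333
  −0.001·log₂(0.125) = 0.00300
  −0.853·log₂(0.344) = 1.31321
H(P,Q) = 1.4495 bits.

1.4495 bits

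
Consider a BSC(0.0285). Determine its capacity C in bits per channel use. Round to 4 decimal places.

Binary symmetric channel: C = 1 − h₂(ε) where h₂ is the binary entropy function.
h₂(0.0285) = −0.0285·log₂0.0285 − 0.9715·log₂0.9715 = 0.1868.
C = 1 − 0.1868 = 0.8132 bits per channel use.

0.8132 bits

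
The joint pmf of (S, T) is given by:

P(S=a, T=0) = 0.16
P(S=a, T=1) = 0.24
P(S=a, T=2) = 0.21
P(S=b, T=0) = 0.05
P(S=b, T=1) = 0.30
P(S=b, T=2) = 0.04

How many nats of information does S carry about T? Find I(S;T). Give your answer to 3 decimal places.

0.073 nats

Marginals: p(S) = (0.6100, 0.3900), p(T) = (0.2100, 0.5400, 0.2500).
I(S;T) = Σ p(x,y)·ln[p(x,y)/(p(x)p(y))].
  (a,0): 0.16·ln(1.2490) = 0.0356
  (a,1): 0.24·ln(0.7286) = -0.0760
  (a,2): 0.21·ln(1.3770) = 0.0672
  (b,0): 0.05·ln(0.6105) = -0.0247
  (b,1): 0.30·ln(1.4245) = 0.1061
  (b,2): 0.04·ln(0.4103) = -0.0356
Sum = 0.073 nats.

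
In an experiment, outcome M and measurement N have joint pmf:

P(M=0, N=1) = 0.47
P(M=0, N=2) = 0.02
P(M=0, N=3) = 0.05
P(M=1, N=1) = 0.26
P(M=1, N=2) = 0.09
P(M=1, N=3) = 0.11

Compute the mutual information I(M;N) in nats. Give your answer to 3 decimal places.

0.063 nats

Marginals: p(M) = (0.5400, 0.4600), p(N) = (0.7300, 0.1100, 0.1600).
I(M;N) = H(M) + H(N) − H(M,N).
H(M) = 0.6899, H(N) = 0.7658, H(M,N) = 1.3926.
I(M;N) = 0.6899 + 0.7658 − 1.3926 = 0.063 nats.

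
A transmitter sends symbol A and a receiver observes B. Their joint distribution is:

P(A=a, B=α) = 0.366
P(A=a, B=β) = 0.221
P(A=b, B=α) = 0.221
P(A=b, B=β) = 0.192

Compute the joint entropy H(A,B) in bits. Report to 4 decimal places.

H(A,B) = −Σ p(x,y)·log₂ p(x,y) over all 4 cells.
  cell (a,α): −0.366·log₂0.366 = 0.53073
  cell (a,β): −0.221·log₂0.221 = 0.48131
  cell (b,α): −0.221·log₂0.221 = 0.48131
  cell (b,β): −0.192·log₂0.192 = 0.45712
Sum = 1.9505 bits.

1.9505 bits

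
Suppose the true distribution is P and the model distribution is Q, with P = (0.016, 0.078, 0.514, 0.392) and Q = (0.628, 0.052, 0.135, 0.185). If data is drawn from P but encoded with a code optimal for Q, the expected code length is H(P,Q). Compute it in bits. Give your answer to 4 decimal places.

H(P,Q) = −Σ p·log₂ q.
  −0.016·log₂(0.628) = 0.01074
  −0.078·log₂(0.052) = 0.33270
  −0.514·log₂(0.135) = 1.48493
  −0.392·log₂(0.185) = 0.95429
H(P,Q) = 2.7827 bits.

2.7827 bits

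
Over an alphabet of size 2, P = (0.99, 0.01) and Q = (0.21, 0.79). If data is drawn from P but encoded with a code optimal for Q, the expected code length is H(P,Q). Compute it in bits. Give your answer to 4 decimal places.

H(P,Q) = −Σ p·log₂ q.
  −0.99·log₂(0.21) = 2.22902
  −0.01·log₂(0.79) = 0.00340
H(P,Q) = 2.2324 bits.

2.2324 bits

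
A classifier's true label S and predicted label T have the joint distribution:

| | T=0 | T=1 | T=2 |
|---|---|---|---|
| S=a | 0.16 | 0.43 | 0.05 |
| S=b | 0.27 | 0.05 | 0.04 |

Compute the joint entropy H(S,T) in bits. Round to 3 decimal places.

2.075 bits

H(S,T) = −Σ p(x,y)·log₂ p(x,y) over all 6 cells.
  cell (a,0): −0.16·log₂0.16 = 0.4230
  cell (a,1): −0.43·log₂0.43 = 0.5236
  cell (a,2): −0.05·log₂0.05 = 0.2161
  cell (b,0): −0.27·log₂0.27 = 0.5100
  cell (b,1): −0.05·log₂0.05 = 0.2161
  cell (b,2): −0.04·log₂0.04 = 0.1858
Sum = 2.075 bits.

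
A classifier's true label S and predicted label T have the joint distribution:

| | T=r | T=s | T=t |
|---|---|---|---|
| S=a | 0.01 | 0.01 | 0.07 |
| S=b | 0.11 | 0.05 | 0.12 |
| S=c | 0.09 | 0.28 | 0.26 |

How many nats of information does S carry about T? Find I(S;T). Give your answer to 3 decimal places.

Marginals: p(S) = (0.0900, 0.2800, 0.6300), p(T) = (0.2100, 0.3400, 0.4500).
I(S;T) = Σ p(x,y)·ln[p(x,y)/(p(x)p(y))].
  (a,r): 0.01·ln(0.5291) = -0.0064
  (a,s): 0.01·ln(0.3268) = -0.0112
  (a,t): 0.07·ln(1.7284) = 0.0383
  (b,r): 0.11·ln(1.8707) = 0.0689
  (b,s): 0.05·ln(0.5252) = -0.0322
  (b,t): 0.12·ln(0.9524) = -0.0059
  (c,r): 0.09·ln(0.6803) = -0.0347
  (c,s): 0.28·ln(1.3072) = 0.0750
  (c,t): 0.26·ln(0.9171) = -0.0225
Sum = 0.069 nats.

0.069 nats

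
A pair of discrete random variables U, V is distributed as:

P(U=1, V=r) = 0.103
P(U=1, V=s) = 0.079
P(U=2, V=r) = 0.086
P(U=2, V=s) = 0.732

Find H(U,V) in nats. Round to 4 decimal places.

0.8740 nats

H(U,V) = −Σ p(x,y)·ln p(x,y) over all 4 cells.
  cell (1,r): −0.103·ln0.103 = 0.23412
  cell (1,s): −0.079·ln0.079 = 0.20053
  cell (2,r): −0.086·ln0.086 = 0.21099
  cell (2,s): −0.732·ln0.732 = 0.22837
Sum = 0.8740 nats.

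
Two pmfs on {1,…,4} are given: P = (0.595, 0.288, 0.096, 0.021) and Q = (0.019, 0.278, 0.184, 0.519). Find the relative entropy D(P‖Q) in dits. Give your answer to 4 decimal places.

0.8380 dits

D(P‖Q) = Σ p·log₁₀(p/q).
  0.595·log₁₀(0.595/0.019) = 0.88998
  0.288·log₁₀(0.288/0.278) = 0.00442
  0.096·log₁₀(0.096/0.184) = -0.02712
  0.021·log₁₀(0.021/0.519) = -0.02925
D(P‖Q) = 0.8380 dits.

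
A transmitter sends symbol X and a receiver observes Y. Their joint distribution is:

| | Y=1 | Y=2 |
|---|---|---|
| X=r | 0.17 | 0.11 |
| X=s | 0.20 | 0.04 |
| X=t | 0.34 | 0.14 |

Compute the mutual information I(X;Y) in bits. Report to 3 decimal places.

Marginals: p(X) = (0.2800, 0.2400, 0.4800), p(Y) = (0.7100, 0.2900).
I(X;Y) = H(X) + H(Y) − H(X,Y).
H(X) = 1.5166, H(Y) = 0.8687, H(X,Y) = 2.3613.
I(X;Y) = 1.5166 + 0.8687 − 2.3613 = 0.024 bits.

0.024 bits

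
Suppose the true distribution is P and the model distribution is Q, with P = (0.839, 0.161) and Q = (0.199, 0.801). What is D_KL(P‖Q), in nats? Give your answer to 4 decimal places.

0.9489 nats

D(P‖Q) = Σ p·ln(p/q).
  0.839·ln(0.839/0.199) = 1.20724
  0.161·ln(0.161/0.801) = -0.25832
D(P‖Q) = 0.9489 nats.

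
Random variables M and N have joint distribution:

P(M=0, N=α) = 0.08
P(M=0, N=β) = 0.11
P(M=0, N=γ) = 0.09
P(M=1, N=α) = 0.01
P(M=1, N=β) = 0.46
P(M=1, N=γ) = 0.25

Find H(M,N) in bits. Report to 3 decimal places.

H(M,N) = −Σ p(x,y)·log₂ p(x,y) over all 6 cells.
  cell (0,α): −0.08·log₂0.08 = 0.2915
  cell (0,β): −0.11·log₂0.11 = 0.3503
  cell (0,γ): −0.09·log₂0.09 = 0.3127
  cell (1,α): −0.01·log₂0.01 = 0.0664
  cell (1,β): −0.46·log₂0.46 = 0.5153
  cell (1,γ): −0.25·log₂0.25 = 0.5000
Sum = 2.036 bits.

2.036 bits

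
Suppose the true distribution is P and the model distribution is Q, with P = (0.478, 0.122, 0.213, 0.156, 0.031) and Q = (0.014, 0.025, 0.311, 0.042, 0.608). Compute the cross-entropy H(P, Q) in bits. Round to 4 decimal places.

4.6876 bits

H(P,Q) = −Σ p·log₂ q.
  −0.478·log₂(0.014) = 2.94373
  −0.122·log₂(0.025) = 0.64928
  −0.213·log₂(0.311) = 0.35891
  −0.156·log₂(0.042) = 0.71346
  −0.031·log₂(0.608) = 0.02225
H(P,Q) = 4.6876 bits.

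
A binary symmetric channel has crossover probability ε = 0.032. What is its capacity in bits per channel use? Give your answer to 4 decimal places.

0.7957 bits

Binary symmetric channel: C = 1 − h₂(ε) where h₂ is the binary entropy function.
h₂(0.032) = −0.032·log₂0.032 − 0.968·log₂0.968 = 0.2043.
C = 1 − 0.2043 = 0.7957 bits per channel use.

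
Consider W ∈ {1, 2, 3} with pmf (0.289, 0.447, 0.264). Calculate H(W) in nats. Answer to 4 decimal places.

1.0703 nats

H(W) = −Σ p·ln p.
  −(0.289)·ln(0.289) = 0.35874
  −(0.447)·ln(0.447) = 0.35992
  −(0.264)·ln(0.264) = 0.35160
Sum: 0.35874 + 0.35992 + 0.35160 = 1.0703 nats.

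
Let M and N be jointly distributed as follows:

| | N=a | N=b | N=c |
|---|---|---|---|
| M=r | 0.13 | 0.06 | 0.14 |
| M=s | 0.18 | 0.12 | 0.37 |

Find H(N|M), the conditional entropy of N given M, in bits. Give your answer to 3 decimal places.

Marginals: p(M) = (0.3300, 0.6700), p(N) = (0.3100, 0.1800, 0.5100).
H(N|M) = Σ p(M) · H(N|M=·).
  M=r: p=0.3300, H(N|M=r) = 1.5014
  M=s: p=0.6700, H(N|M=s) = 1.4269
Weighted sum = 1.451 bits.

1.451 bits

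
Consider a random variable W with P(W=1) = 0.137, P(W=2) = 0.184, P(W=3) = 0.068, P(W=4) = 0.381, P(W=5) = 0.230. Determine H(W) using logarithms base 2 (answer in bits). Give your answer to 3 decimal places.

H(W) = −Σ p·log₂ p.
  −(0.137)·log₂(0.137) = 0.3929
  −(0.184)·log₂(0.184) = 0.4494
  −(0.068)·log₂(0.068) = 0.2637
  −(0.381)·log₂(0.381) = 0.5304
  −(0.230)·log₂(0.230) = 0.4877
Sum: 0.3929 + 0.4494 + 0.2637 + 0.5304 + 0.4877 = 2.124 bits.

2.124 bits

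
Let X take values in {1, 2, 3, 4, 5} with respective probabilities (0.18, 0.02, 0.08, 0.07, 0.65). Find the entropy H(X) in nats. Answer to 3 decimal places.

H(X) = −Σ p·ln p.
  −(0.18)·ln(0.18) = 0.3087
  −(0.02)·ln(0.02) = 0.0782
  −(0.08)·ln(0.08) = 0.2021
  −(0.07)·ln(0.07) = 0.1861
  −(0.65)·ln(0.65) = 0.2800
Sum: 0.3087 + 0.0782 + 0.2021 + 0.1861 + 0.2800 = 1.055 nats.

1.055 nats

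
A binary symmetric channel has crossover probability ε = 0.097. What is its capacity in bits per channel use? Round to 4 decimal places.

Binary symmetric channel: C = 1 − h₂(ε) where h₂ is the binary entropy function.
h₂(0.097) = −0.097·log₂0.097 − 0.903·log₂0.903 = 0.4594.
C = 1 − 0.4594 = 0.5406 bits per channel use.

0.5406 bits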